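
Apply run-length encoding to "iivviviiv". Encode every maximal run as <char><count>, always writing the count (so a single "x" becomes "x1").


String: "iivviviiv"
Scanning for consecutive runs:
  'i' x 2
  'v' x 2
  'i' x 1
  'v' x 1
  'i' x 2
  'v' x 1
RLE = "i2v2i1v1i2v1"


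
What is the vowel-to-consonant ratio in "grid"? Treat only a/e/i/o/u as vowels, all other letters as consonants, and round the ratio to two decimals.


Word: "grid"
Vowels (a,e,i,o,u): 1
Consonants: 3
Ratio = 1/3
= 0.33


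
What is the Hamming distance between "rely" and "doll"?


Comparing character by character (same length = 4):
  Pos 0: 'r' vs 'd' !=
  Pos 1: 'e' vs 'o' !=
  Pos 2: 'l' vs 'l' =
  Pos 3: 'y' vs 'l' !=
Hamming distance = 3


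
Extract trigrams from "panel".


Word: "panel" (length 5)
Number of trigrams = 5 - 3 + 1 = 3
  Position 0: "pan"
  Position 1: "ane"
  Position 2: "nel"
Trigrams = "pan", "ane", "nel"


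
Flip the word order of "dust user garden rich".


Original: "dust user garden rich"
Words (1..n): dust | user | garden | rich
Reversed (n..1): rich | garden | user | dust
Result = "rich garden user dust"


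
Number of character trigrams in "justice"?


Word: "justice" (length 7)
Number of 3-grams = length - 3 + 1 = 7 - 3 + 1
= 5


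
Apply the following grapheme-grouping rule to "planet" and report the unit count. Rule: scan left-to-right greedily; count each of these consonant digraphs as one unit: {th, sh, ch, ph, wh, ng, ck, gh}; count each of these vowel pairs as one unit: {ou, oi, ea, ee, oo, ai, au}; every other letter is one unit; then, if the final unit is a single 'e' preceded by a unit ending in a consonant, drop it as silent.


Word: "planet" (6 letters)
Left-to-right scan:
  [1] 'p' (letter)
  [2] 'l' (letter)
  [3] 'a' (letter)
  [4] 'n' (letter)
  [5] 'e' (letter)
  [6] 't' (letter)
Units from scan: 6
Sound units = 6 units


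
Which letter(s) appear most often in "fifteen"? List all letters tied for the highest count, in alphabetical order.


Word: "fifteen"
Letter counts:
  'e': 2
  'f': 2
  'i': 1
  'n': 1
  't': 1
Maximum count = 2
Most frequent = 'e', 'f' (2 times each)


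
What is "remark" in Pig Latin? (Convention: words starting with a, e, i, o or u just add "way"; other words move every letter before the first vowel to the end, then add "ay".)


Word: "remark"
Starts with consonant(s) → move to end, add 'ay'
Consonant cluster: "r"
Pig Latin = "emarkray"


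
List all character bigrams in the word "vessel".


Word: "vessel" (length 6)
Number of bigrams = 6 - 2 + 1 = 5
  Position 0: "ve"
  Position 1: "es"
  Position 2: "ss"
  Position 3: "se"
  Position 4: "el"
Bigrams = "ve", "es", "ss", "se", "el"


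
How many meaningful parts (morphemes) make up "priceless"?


Word: "priceless"
Morphemes: price + -less
Each morpheme carries meaning
= 2 morphemes


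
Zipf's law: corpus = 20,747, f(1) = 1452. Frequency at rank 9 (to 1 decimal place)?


Zipf's law: f(r) = f(1) / r
f(1) = 1452
f(9) = 1452 / 9
= 161.3 occurrences


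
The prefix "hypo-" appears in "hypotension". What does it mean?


Prefix: hypo-
As in: hypotension -> hypo- + tension
Meaning = under / below normal


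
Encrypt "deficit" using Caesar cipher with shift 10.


Word: "deficit"
Shift: 10
Each letter → (letter + shift) mod 26:
  'd' (3) + 10 = 13 → 'n'
  'e' (4) + 10 = 14 → 'o'
  'f' (5) + 10 = 15 → 'p'
  'i' (8) + 10 = 18 → 's'
  'c' (2) + 10 = 12 → 'm'
  'i' (8) + 10 = 18 → 's'
  't' (19) + 10 = 3 → 'd'
Result = "nopsmsd"


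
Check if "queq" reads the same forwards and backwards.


Word: "queq"
Reversed: "qeuq"
Forward == Backward? queq != qeuq
Palindrome = No


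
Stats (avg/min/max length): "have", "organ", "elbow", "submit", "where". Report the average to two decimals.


Lengths: "have"=4, "organ"=5, "elbow"=5, "submit"=6, "where"=5
Sum = 25, Count = 5
Average = 25/5 = 5.00
= avg=5.00, min=4, max=6


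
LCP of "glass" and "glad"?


Word 1: "glass"
Word 2: "glad"
Comparing from start:
  Pos 0: 'g' == 'g'
  Pos 1: 'l' == 'l'
  Pos 2: 'a' == 'a'
  Pos 3: 's' != 'd' (stop)
LCP = "gla" (length 3)


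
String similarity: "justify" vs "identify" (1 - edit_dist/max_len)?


Word 1: "justify" (length 7)
Word 2: "identify" (length 8)
One optimal edit sequence:
  1. insert 'i'  (+1)
  2. substitute 'j' -> 'd'  (+1)
  3. substitute 'u' -> 'e'  (+1)
  4. substitute 's' -> 'n'  (+1)
  5. keep 't'
  6. keep 'i'
  7. keep 'f'
  8. keep 'y'
Edit distance = 4
Max length = max(7, 8) = 8
Similarity = 1 - 4/8
= 0.5000


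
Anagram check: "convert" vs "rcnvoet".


Word 1: "convert" → sorted: cenortv
Word 2: "rcnvoet" → sorted: cenortv
Same letters? cenortv == cenortv
Anagram = Yes


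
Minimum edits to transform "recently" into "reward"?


Word 1: "recently" (length 8)
Word 2: "reward" (length 6)
One optimal edit sequence (insert/delete/substitute each cost 1):
  1. keep 'r'
  2. delete 'e'  (+1)
  3. delete 'c'  (+1)
  4. keep 'e'
  5. substitute 'n' -> 'w'  (+1)
  6. substitute 't' -> 'a'  (+1)
  7. substitute 'l' -> 'r'  (+1)
  8. substitute 'y' -> 'd'  (+1)
Total edit operations: 6
Edit distance = 6


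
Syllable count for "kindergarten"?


Word: "kindergarten"
Syllable breakdown: kin-der-gar-ten
Counting: 4 parts
= 4 syllables


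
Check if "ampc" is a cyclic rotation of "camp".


Word: "camp", Candidate: "ampc"
Method: check if candidate is substring of word+word
"campcamp" contains "ampc"? Yes
Is rotation = Yes


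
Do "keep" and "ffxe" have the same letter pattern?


Pattern of "keep": [0, 1, 1, 2]
Pattern of "ffxe": [0, 0, 1, 2]
Patterns do not match
Same pattern = No


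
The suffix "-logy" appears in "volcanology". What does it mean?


Suffix: -logy
Example: volcanology (volcano + -logy)
Meaning = study of


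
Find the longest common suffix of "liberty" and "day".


Word 1: "liberty"
Word 2: "day"
Comparing from end:
  Pos -1: 'y' == 'y'
  Pos -2: 't' != 'a' (stop)
LCS = "y" (length 1)


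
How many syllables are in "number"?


Word: "number"
Syllable breakdown: num · ber
Counting: 2 parts
= 2 syllables


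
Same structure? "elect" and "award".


Pattern of "elect": [0, 1, 0, 2, 3]
Pattern of "award": [0, 1, 0, 2, 3]
Patterns match
Same pattern = Yes


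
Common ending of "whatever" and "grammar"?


Word 1: "whatever"
Word 2: "grammar"
Comparing from end:
  Pos -1: 'r' == 'r'
  Pos -2: 'e' != 'a' (stop)
LCS = "r" (length 1)


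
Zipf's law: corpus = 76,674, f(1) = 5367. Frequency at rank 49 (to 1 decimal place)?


Zipf's law: f(r) = f(1) / r
f(1) = 5367
f(49) = 5367 / 49
= 109.5 occurrences


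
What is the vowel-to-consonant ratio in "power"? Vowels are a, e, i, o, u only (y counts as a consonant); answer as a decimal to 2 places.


Word: "power"
Vowels (a,e,i,o,u): 2
Consonants: 3
Ratio = 2/3
= 0.67


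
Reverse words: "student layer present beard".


Original: "student layer present beard"
Words (1..n): student | layer | present | beard
Reversed (n..1): beard | present | layer | student
Result = "beard present layer student"


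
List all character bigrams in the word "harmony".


Word: "harmony" (length 7)
Number of bigrams = 7 - 2 + 1 = 6
  Position 0: "ha"
  Position 1: "ar"
  Position 2: "rm"
  Position 3: "mo"
  Position 4: "on"
  Position 5: "ny"
Bigrams = "ha", "ar", "rm", "mo", "on", "ny"


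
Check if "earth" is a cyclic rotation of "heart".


Word: "heart", Candidate: "earth"
Method: check if candidate is substring of word+word
"heartheart" contains "earth"? Yes
Is rotation = Yes


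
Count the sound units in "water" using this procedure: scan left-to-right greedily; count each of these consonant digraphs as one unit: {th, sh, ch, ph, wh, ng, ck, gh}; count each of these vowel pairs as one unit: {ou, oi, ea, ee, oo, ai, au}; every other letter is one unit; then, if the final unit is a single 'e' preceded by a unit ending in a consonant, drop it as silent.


Word: "water" (5 letters)
Left-to-right scan:
  [1] 'w' (letter)
  [2] 'a' (letter)
  [3] 't' (letter)
  [4] 'e' (letter)
  [5] 'r' (letter)
Units from scan: 5
Sound units = 5 units


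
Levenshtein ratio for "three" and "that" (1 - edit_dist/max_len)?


Word 1: "three" (length 5)
Word 2: "that" (length 4)
One optimal edit sequence:
  1. keep 't'
  2. keep 'h'
  3. delete 'r'  (+1)
  4. substitute 'e' -> 'a'  (+1)
  5. substitute 'e' -> 't'  (+1)
Edit distance = 3
Max length = max(5, 4) = 5
Similarity = 1 - 3/5
= 0.4000


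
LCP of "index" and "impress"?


Word 1: "index"
Word 2: "impress"
Comparing from start:
  Pos 0: 'i' == 'i'
  Pos 1: 'n' != 'm' (stop)
LCP = "i" (length 1)


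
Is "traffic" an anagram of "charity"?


Word 1: "charity" → sorted: achirty
Word 2: "traffic" → sorted: acffirt
Same letters? achirty != acffirt
Anagram = No


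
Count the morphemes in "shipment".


Word: "shipment"
Morphemes: ship | -ment
Each morpheme carries meaning
= 2 morphemes


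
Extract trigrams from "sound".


Word: "sound" (length 5)
Number of trigrams = 5 - 3 + 1 = 3
  Position 0: "sou"
  Position 1: "oun"
  Position 2: "und"
Trigrams = "sou", "oun", "und"


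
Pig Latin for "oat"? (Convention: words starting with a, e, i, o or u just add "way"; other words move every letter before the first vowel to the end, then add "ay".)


Word: "oat"
Starts with vowel → add 'way'
Pig Latin = "oatway"


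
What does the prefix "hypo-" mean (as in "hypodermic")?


Prefix: hypo-
Example: hypodermic = hypo- + dermic
Meaning = under / below normal


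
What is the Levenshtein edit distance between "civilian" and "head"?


Word 1: "civilian" (length 8)
Word 2: "head" (length 4)
One optimal edit sequence (insert/delete/substitute each cost 1):
  1. delete 'c'  (+1)
  2. delete 'i'  (+1)
  3. delete 'v'  (+1)
  4. delete 'i'  (+1)
  5. substitute 'l' -> 'h'  (+1)
  6. substitute 'i' -> 'e'  (+1)
  7. keep 'a'
  8. substitute 'n' -> 'd'  (+1)
Total edit operations: 7
Edit distance = 7


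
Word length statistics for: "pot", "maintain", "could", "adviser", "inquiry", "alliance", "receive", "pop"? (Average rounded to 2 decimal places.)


Lengths: "pot"=3, "maintain"=8, "could"=5, "adviser"=7, "inquiry"=7, "alliance"=8, "receive"=7, "pop"=3
Sum = 48, Count = 8
Average = 48/8 = 6.00
= avg=6.00, min=3, max=8


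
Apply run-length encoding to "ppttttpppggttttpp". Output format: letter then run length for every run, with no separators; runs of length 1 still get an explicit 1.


String: "ppttttpppggttttpp"
Scanning for consecutive runs:
  'p' x 2
  't' x 4
  'p' x 3
  'g' x 2
  't' x 4
  'p' x 2
RLE = "p2t4p3g2t4p2"


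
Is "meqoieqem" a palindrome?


Word: "meqoieqem"
Reversed: "meqeioqem"
Forward == Backward? meqoieqem != meqeioqem
Palindrome = No


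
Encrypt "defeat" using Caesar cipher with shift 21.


Word: "defeat"
Shift: 21
Each letter → (letter + shift) mod 26:
  'd' (3) + 21 = 24 → 'y'
  'e' (4) + 21 = 25 → 'z'
  'f' (5) + 21 = 0 → 'a'
  'e' (4) + 21 = 25 → 'z'
  'a' (0) + 21 = 21 → 'v'
  't' (19) + 21 = 14 → 'o'
Result = "yzazvo"


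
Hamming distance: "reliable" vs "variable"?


Comparing character by character (same length = 8):
  Pos 0: 'r' vs 'v' !=
  Pos 1: 'e' vs 'a' !=
  Pos 2: 'l' vs 'r' !=
  Pos 3: 'i' vs 'i' =
  Pos 4: 'a' vs 'a' =
  Pos 5: 'b' vs 'b' =
  Pos 6: 'l' vs 'l' =
  Pos 7: 'e' vs 'e' =
Hamming distance = 3


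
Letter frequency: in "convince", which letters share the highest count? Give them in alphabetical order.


Word: "convince"
Letter counts:
  'c': 2
  'e': 1
  'i': 1
  'n': 2
  'o': 1
  'v': 1
Maximum count = 2
Most frequent = 'c', 'n' (2 times each)


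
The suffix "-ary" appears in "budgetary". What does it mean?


Suffix: -ary
Example: budgetary = budget + -ary
Meaning = relating to


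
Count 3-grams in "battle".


Word: "battle" (length 6)
Number of 3-grams = length - 3 + 1 = 6 - 3 + 1
= 4


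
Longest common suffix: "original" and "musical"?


Word 1: "original"
Word 2: "musical"
Comparing from end:
  Pos -1: 'l' == 'l'
  Pos -2: 'a' == 'a'
  Pos -3: 'n' != 'c' (stop)
LCS = "al" (length 2)


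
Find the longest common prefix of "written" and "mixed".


Word 1: "written"
Word 2: "mixed"
Comparing from start:
  Pos 0: 'w' != 'm' (stop)
LCP = "" (length 0)


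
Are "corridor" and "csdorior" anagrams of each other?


Word 1: "corridor" → sorted: cdioorrr
Word 2: "csdorior" → sorted: cdioorrs
Same letters? cdioorrr != cdioorrs
Anagram = No


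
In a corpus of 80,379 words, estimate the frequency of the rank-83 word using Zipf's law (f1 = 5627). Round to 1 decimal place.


Zipf's law: f(r) = f(1) / r
f(1) = 5627
f(83) = 5627 / 83
= 67.8 occurrences


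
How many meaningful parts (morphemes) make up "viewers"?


Word: "viewers"
Morphemes: view / -er / -s
Each morpheme carries meaning
= 3 morphemes


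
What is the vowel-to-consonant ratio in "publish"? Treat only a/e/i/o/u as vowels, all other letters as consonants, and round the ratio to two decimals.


Word: "publish"
Vowels (a,e,i,o,u): 2
Consonants: 5
Ratio = 2/5
= 0.40


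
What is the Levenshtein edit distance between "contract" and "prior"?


Word 1: "contract" (length 8)
Word 2: "prior" (length 5)
One optimal edit sequence (insert/delete/substitute each cost 1):
  1. delete 'c'  (+1)
  2. delete 'o'  (+1)
  3. delete 'n'  (+1)
  4. substitute 't' -> 'p'  (+1)
  5. keep 'r'
  6. substitute 'a' -> 'i'  (+1)
  7. substitute 'c' -> 'o'  (+1)
  8. substitute 't' -> 'r'  (+1)
Total edit operations: 7
Edit distance = 7


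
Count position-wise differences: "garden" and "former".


Comparing character by character (same length = 6):
  Pos 0: 'g' vs 'f' !=
  Pos 1: 'a' vs 'o' !=
  Pos 2: 'r' vs 'r' =
  Pos 3: 'd' vs 'm' !=
  Pos 4: 'e' vs 'e' =
  Pos 5: 'n' vs 'r' !=
Hamming distance = 4


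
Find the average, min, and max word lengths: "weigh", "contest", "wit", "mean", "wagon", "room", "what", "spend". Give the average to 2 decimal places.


Lengths: "weigh"=5, "contest"=7, "wit"=3, "mean"=4, "wagon"=5, "room"=4, "what"=4, "spend"=5
Sum = 37, Count = 8
Average = 37/8 = 4.63
= avg=4.63, min=3, max=7


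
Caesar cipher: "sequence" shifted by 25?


Word: "sequence"
Shift: 25
Each letter → (letter + shift) mod 26:
  's' (18) + 25 = 17 → 'r'
  'e' (4) + 25 = 3 → 'd'
  'q' (16) + 25 = 15 → 'p'
  'u' (20) + 25 = 19 → 't'
  'e' (4) + 25 = 3 → 'd'
  'n' (13) + 25 = 12 → 'm'
  'c' (2) + 25 = 1 → 'b'
  'e' (4) + 25 = 3 → 'd'
Result = "rdptdmbd"


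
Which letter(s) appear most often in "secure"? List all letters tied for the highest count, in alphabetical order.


Word: "secure"
Letter counts:
  'c': 1
  'e': 2
  'r': 1
  's': 1
  'u': 1
Maximum count = 2
Most frequent = 'e' (2 times each)


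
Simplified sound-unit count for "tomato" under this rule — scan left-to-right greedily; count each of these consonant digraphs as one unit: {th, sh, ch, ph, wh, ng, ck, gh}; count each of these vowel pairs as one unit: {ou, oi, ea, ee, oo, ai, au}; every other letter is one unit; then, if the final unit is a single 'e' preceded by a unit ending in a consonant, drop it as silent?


Word: "tomato" (6 letters)
Left-to-right scan:
  (1) 't' (letter)
  (2) 'o' (letter)
  (3) 'm' (letter)
  (4) 'a' (letter)
  (5) 't' (letter)
  (6) 'o' (letter)
Units from scan: 6
Sound units = 6 units


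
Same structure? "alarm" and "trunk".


Pattern of "alarm": [0, 1, 0, 2, 3]
Pattern of "trunk": [0, 1, 2, 3, 4]
Patterns do not match
Same pattern = No


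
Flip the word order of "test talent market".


Original: "test talent market"
Words (1..n): test | talent | market
Reversed (n..1): market | talent | test
Result = "market talent test"


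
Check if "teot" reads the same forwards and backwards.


Word: "teot"
Reversed: "toet"
Forward == Backward? teot != toet
Palindrome = No


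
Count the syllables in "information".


Word: "information"
Syllable breakdown: in-for-ma-tion
Counting: 4 parts
= 4 syllables


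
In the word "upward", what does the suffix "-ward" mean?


Suffix: -ward
As in: upward -> up + -ward
Meaning = in the direction of


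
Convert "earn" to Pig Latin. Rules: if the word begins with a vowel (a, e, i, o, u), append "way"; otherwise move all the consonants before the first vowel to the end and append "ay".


Word: "earn"
Starts with vowel → add 'way'
Pig Latin = "earnway"


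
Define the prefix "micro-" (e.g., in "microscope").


Prefix: micro-
As in: microscope -> micro- + scope
Meaning = small


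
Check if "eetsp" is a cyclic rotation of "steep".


Word: "steep", Candidate: "eetsp"
Method: check if candidate is substring of word+word
"steepsteep" contains "eetsp"? No
Is rotation = No


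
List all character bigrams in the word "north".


Word: "north" (length 5)
Number of bigrams = 5 - 2 + 1 = 4
  Position 0: "no"
  Position 1: "or"
  Position 2: "rt"
  Position 3: "th"
Bigrams = "no", "or", "rt", "th"


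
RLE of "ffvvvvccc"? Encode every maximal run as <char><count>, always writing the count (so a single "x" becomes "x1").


String: "ffvvvvccc"
Scanning for consecutive runs:
  'f' x 2
  'v' x 4
  'c' x 3
RLE = "f2v4c3"


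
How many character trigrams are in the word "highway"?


Word: "highway" (length 7)
Number of 3-grams = length - 3 + 1 = 7 - 3 + 1
= 5


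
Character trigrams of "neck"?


Word: "neck" (length 4)
Number of trigrams = 4 - 3 + 1 = 2
  Position 0: "nec"
  Position 1: "eck"
Trigrams = "nec", "eck"


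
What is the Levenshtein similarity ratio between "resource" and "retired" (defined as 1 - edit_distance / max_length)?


Word 1: "resource" (length 8)
Word 2: "retired" (length 7)
One optimal edit sequence:
  1. keep 'r'
  2. keep 'e'
  3. delete 's'  (+1)
  4. substitute 'o' -> 't'  (+1)
  5. substitute 'u' -> 'i'  (+1)
  6. keep 'r'
  7. substitute 'c' -> 'e'  (+1)
  8. substitute 'e' -> 'd'  (+1)
Edit distance = 5
Max length = max(8, 7) = 8
Similarity = 1 - 5/8
= 0.3750


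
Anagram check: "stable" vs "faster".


Word 1: "stable" → sorted: abelst
Word 2: "faster" → sorted: aefrst
Same letters? abelst != aefrst
Anagram = No


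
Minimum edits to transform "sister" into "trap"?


Word 1: "sister" (length 6)
Word 2: "trap" (length 4)
One optimal edit sequence (insert/delete/substitute each cost 1):
  1. delete 's'  (+1)
  2. delete 'i'  (+1)
  3. substitute 's' -> 't'  (+1)
  4. substitute 't' -> 'r'  (+1)
  5. substitute 'e' -> 'a'  (+1)
  6. substitute 'r' -> 'p'  (+1)
Total edit operations: 6
Edit distance = 6


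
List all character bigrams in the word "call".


Word: "call" (length 4)
Number of bigrams = 4 - 2 + 1 = 3
  Position 0: "ca"
  Position 1: "al"
  Position 2: "ll"
Bigrams = "ca", "al", "ll"


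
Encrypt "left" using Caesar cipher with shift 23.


Word: "left"
Shift: 23
Each letter → (letter + shift) mod 26:
  'l' (11) + 23 = 8 → 'i'
  'e' (4) + 23 = 1 → 'b'
  'f' (5) + 23 = 2 → 'c'
  't' (19) + 23 = 16 → 'q'
Result = "ibcq"


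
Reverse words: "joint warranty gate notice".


Original: "joint warranty gate notice"
Words (1..n): joint | warranty | gate | notice
Reversed (n..1): notice | gate | warranty | joint
Result = "notice gate warranty joint"


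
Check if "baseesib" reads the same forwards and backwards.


Word: "baseesib"
Reversed: "biseesab"
Forward == Backward? baseesib != biseesab
Palindrome = No


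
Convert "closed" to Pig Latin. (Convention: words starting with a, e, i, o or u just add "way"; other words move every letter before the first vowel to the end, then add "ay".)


Word: "closed"
Starts with consonant(s) → move to end, add 'ay'
Consonant cluster: "cl"
Pig Latin = "osedclay"


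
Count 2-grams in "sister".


Word: "sister" (length 6)
Number of 2-grams = length - 2 + 1 = 6 - 2 + 1
= 5


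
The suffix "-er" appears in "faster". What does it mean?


Suffix: -er
Example: faster = fast + -er
Meaning = one who / more


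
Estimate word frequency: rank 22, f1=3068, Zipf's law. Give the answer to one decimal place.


Zipf's law: f(r) = f(1) / r
f(1) = 3068
f(22) = 3068 / 22
= 139.5 occurrences


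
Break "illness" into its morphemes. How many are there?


Word: "illness"
Morphemes: ill + -ness
Each morpheme carries meaning
= 2 morphemes


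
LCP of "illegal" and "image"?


Word 1: "illegal"
Word 2: "image"
Comparing from start:
  Pos 0: 'i' == 'i'
  Pos 1: 'l' != 'm' (stop)
LCP = "i" (length 1)


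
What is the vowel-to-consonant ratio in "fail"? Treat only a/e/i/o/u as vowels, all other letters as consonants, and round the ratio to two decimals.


Word: "fail"
Vowels (a,e,i,o,u): 2
Consonants: 2
Ratio = 2/2
= 1.00


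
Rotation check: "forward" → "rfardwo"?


Word: "forward", Candidate: "rfardwo"
Method: check if candidate is substring of word+word
"forwardforward" contains "rfardwo"? No
Is rotation = No


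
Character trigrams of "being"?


Word: "being" (length 5)
Number of trigrams = 5 - 3 + 1 = 3
  Position 0: "bei"
  Position 1: "ein"
  Position 2: "ing"
Trigrams = "bei", "ein", "ing"


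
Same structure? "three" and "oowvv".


Pattern of "three": [0, 1, 2, 3, 3]
Pattern of "oowvv": [0, 0, 1, 2, 2]
Patterns do not match
Same pattern = No


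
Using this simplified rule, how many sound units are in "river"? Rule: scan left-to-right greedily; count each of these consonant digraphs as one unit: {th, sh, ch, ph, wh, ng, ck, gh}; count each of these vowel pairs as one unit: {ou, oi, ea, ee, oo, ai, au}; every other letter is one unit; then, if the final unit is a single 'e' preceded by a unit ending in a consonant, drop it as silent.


Word: "river" (5 letters)
Left-to-right scan:
  [1] 'r' (letter)
  [2] 'i' (letter)
  [3] 'v' (letter)
  [4] 'e' (letter)
  [5] 'r' (letter)
Units from scan: 5
Sound units = 5 units


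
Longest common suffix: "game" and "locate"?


Word 1: "game"
Word 2: "locate"
Comparing from end:
  Pos -1: 'e' == 'e'
  Pos -2: 'm' != 't' (stop)
LCS = "e" (length 1)


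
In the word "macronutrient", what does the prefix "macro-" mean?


Prefix: macro-
Example: macronutrient (macro- + nutrient)
Meaning = large


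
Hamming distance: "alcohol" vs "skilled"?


Comparing character by character (same length = 7):
  Pos 0: 'a' vs 's' !=
  Pos 1: 'l' vs 'k' !=
  Pos 2: 'c' vs 'i' !=
  Pos 3: 'o' vs 'l' !=
  Pos 4: 'h' vs 'l' !=
  Pos 5: 'o' vs 'e' !=
  Pos 6: 'l' vs 'd' !=
Hamming distance = 7


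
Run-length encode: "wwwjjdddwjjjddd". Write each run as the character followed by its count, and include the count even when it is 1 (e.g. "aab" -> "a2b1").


String: "wwwjjdddwjjjddd"
Scanning for consecutive runs:
  'w' x 3
  'j' x 2
  'd' x 3
  'w' x 1
  'j' x 3
  'd' x 3
RLE = "w3j2d3w1j3d3"


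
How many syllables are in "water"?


Word: "water"
Syllable breakdown: wa · ter
Counting: 2 parts
= 2 syllables


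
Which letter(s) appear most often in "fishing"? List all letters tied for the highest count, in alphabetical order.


Word: "fishing"
Letter counts:
  'f': 1
  'g': 1
  'h': 1
  'i': 2
  'n': 1
  's': 1
Maximum count = 2
Most frequent = 'i' (2 times each)


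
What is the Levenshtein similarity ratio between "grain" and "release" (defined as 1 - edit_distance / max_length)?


Word 1: "grain" (length 5)
Word 2: "release" (length 7)
One optimal edit sequence:
  1. insert 'r'  (+1)
  2. insert 'e'  (+1)
  3. substitute 'g' -> 'l'  (+1)
  4. substitute 'r' -> 'e'  (+1)
  5. keep 'a'
  6. substitute 'i' -> 's'  (+1)
  7. substitute 'n' -> 'e'  (+1)
Edit distance = 6
Max length = max(5, 7) = 7
Similarity = 1 - 6/7
= 0.1429


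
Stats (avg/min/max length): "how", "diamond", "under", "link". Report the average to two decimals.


Lengths: "how"=3, "diamond"=7, "under"=5, "link"=4
Sum = 19, Count = 4
Average = 19/4 = 4.75
= avg=4.75, min=3, max=7


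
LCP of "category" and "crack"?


Word 1: "category"
Word 2: "crack"
Comparing from start:
  Pos 0: 'c' == 'c'
  Pos 1: 'a' != 'r' (stop)
LCP = "c" (length 1)


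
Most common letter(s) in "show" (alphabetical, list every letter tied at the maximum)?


Word: "show"
Letter counts:
  'h': 1
  'o': 1
  's': 1
  'w': 1
Maximum count = 1
Most frequent = 'h', 'o', 's', 'w' (1 time each)


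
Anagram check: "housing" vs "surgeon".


Word 1: "housing" → sorted: ghinosu
Word 2: "surgeon" → sorted: egnorsu
Same letters? ghinosu != egnorsu
Anagram = No


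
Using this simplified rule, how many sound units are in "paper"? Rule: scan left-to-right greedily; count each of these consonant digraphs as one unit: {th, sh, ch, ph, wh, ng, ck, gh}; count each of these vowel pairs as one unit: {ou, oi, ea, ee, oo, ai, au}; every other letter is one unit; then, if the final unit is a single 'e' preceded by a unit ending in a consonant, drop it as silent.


Word: "paper" (5 letters)
Left-to-right scan:
  [1] 'p' (letter)
  [2] 'a' (letter)
  [3] 'p' (letter)
  [4] 'e' (letter)
  [5] 'r' (letter)
Units from scan: 5
Sound units = 5 units


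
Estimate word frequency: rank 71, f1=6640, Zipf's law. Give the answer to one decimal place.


Zipf's law: f(r) = f(1) / r
f(1) = 6640
f(71) = 6640 / 71
= 93.5 occurrences


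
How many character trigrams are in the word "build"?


Word: "build" (length 5)
Number of 3-grams = length - 3 + 1 = 5 - 3 + 1
= 3


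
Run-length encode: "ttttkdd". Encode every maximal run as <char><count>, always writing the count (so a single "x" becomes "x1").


String: "ttttkdd"
Scanning for consecutive runs:
  't' x 4
  'k' x 1
  'd' x 2
RLE = "t4k1d2"


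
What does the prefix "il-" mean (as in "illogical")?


Prefix: il-
Example: illogical (il- + logical)
Meaning = not


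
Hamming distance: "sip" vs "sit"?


Comparing character by character (same length = 3):
  Pos 0: 's' vs 's' =
  Pos 1: 'i' vs 'i' =
  Pos 2: 'p' vs 't' !=
Hamming distance = 1


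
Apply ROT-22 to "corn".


Word: "corn"
Shift: 22
Each letter → (letter + shift) mod 26:
  'c' (2) + 22 = 24 → 'y'
  'o' (14) + 22 = 10 → 'k'
  'r' (17) + 22 = 13 → 'n'
  'n' (13) + 22 = 9 → 'j'
Result = "yknj"


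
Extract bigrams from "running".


Word: "running" (length 7)
Number of bigrams = 7 - 2 + 1 = 6
  Position 0: "ru"
  Position 1: "un"
  Position 2: "nn"
  Position 3: "ni"
  Position 4: "in"
  Position 5: "ng"
Bigrams = "ru", "un", "nn", "ni", "in", "ng"


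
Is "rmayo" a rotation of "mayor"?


Word: "mayor", Candidate: "rmayo"
Method: check if candidate is substring of word+word
"mayormayor" contains "rmayo"? Yes
Is rotation = Yes


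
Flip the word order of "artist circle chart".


Original: "artist circle chart"
Words (1..n): artist | circle | chart
Reversed (n..1): chart | circle | artist
Result = "chart circle artist"


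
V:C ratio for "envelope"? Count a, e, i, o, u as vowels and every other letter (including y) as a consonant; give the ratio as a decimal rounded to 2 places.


Word: "envelope"
Vowels (a,e,i,o,u): 4
Consonants: 4
Ratio = 4/4
= 1.00


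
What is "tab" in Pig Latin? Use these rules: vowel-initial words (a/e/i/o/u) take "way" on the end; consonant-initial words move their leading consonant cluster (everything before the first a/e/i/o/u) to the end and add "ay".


Word: "tab"
Starts with consonant(s) → move to end, add 'ay'
Consonant cluster: "t"
Pig Latin = "abtay"


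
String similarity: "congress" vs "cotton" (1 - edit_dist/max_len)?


Word 1: "congress" (length 8)
Word 2: "cotton" (length 6)
One optimal edit sequence:
  1. keep 'c'
  2. keep 'o'
  3. delete 'n'  (+1)
  4. delete 'g'  (+1)
  5. substitute 'r' -> 't'  (+1)
  6. substitute 'e' -> 't'  (+1)
  7. substitute 's' -> 'o'  (+1)
  8. substitute 's' -> 'n'  (+1)
Edit distance = 6
Max length = max(8, 6) = 8
Similarity = 1 - 6/8
= 0.2500


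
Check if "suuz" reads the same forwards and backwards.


Word: "suuz"
Reversed: "zuus"
Forward == Backward? suuz != zuus
Palindrome = No


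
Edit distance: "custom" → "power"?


Word 1: "custom" (length 6)
Word 2: "power" (length 5)
One optimal edit sequence (insert/delete/substitute each cost 1):
  1. delete 'c'  (+1)
  2. substitute 'u' -> 'p'  (+1)
  3. substitute 's' -> 'o'  (+1)
  4. substitute 't' -> 'w'  (+1)
  5. substitute 'o' -> 'e'  (+1)
  6. substitute 'm' -> 'r'  (+1)
Total edit operations: 6
Edit distance = 6


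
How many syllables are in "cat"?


Word: "cat"
Syllable breakdown: cat
Counting: 1 part
= 1 syllable


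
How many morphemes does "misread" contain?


Word: "misread"
Morphemes: mis- + read
Each morpheme carries meaning
= 2 morphemes


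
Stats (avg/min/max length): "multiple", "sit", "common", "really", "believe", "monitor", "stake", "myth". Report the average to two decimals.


Lengths: "multiple"=8, "sit"=3, "common"=6, "really"=6, "believe"=7, "monitor"=7, "stake"=5, "myth"=4
Sum = 46, Count = 8
Average = 46/8 = 5.75
= avg=5.75, min=3, max=8


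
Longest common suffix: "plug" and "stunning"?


Word 1: "plug"
Word 2: "stunning"
Comparing from end:
  Pos -1: 'g' == 'g'
  Pos -2: 'u' != 'n' (stop)
LCS = "g" (length 1)


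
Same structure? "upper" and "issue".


Pattern of "upper": [0, 1, 1, 2, 3]
Pattern of "issue": [0, 1, 1, 2, 3]
Patterns match
Same pattern = Yes


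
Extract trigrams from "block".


Word: "block" (length 5)
Number of trigrams = 5 - 3 + 1 = 3
  Position 0: "blo"
  Position 1: "loc"
  Position 2: "ock"
Trigrams = "blo", "loc", "ock"


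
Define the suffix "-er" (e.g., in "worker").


Suffix: -er
As in: worker -> work + -er
Meaning = one who / more


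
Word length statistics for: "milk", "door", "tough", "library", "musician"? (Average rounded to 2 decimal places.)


Lengths: "milk"=4, "door"=4, "tough"=5, "library"=7, "musician"=8
Sum = 28, Count = 5
Average = 28/5 = 5.60
= avg=5.60, min=4, max=8


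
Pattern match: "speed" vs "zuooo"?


Pattern of "speed": [0, 1, 2, 2, 3]
Pattern of "zuooo": [0, 1, 2, 2, 2]
Patterns do not match
Same pattern = No


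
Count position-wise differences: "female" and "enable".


Comparing character by character (same length = 6):
  Pos 0: 'f' vs 'e' !=
  Pos 1: 'e' vs 'n' !=
  Pos 2: 'm' vs 'a' !=
  Pos 3: 'a' vs 'b' !=
  Pos 4: 'l' vs 'l' =
  Pos 5: 'e' vs 'e' =
Hamming distance = 4


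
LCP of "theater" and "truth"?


Word 1: "theater"
Word 2: "truth"
Comparing from start:
  Pos 0: 't' == 't'
  Pos 1: 'h' != 'r' (stop)
LCP = "t" (length 1)


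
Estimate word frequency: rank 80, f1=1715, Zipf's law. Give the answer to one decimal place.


Zipf's law: f(r) = f(1) / r
f(1) = 1715
f(80) = 1715 / 80
= 21.4 occurrences


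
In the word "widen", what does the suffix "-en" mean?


Suffix: -en
As in: widen -> wide + -en, with a spelling change
Meaning = to make / become


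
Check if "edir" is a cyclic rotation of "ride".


Word: "ride", Candidate: "edir"
Method: check if candidate is substring of word+word
"rideride" contains "edir"? No
Is rotation = No


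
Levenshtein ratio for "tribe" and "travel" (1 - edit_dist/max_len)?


Word 1: "tribe" (length 5)
Word 2: "travel" (length 6)
One optimal edit sequence:
  1. keep 't'
  2. keep 'r'
  3. substitute 'i' -> 'a'  (+1)
  4. substitute 'b' -> 'v'  (+1)
  5. keep 'e'
  6. insert 'l'  (+1)
Edit distance = 3
Max length = max(5, 6) = 6
Similarity = 1 - 3/6
= 0.5000


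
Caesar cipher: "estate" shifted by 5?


Word: "estate"
Shift: 5
Each letter → (letter + shift) mod 26:
  'e' (4) + 5 = 9 → 'j'
  's' (18) + 5 = 23 → 'x'
  't' (19) + 5 = 24 → 'y'
  'a' (0) + 5 = 5 → 'f'
  't' (19) + 5 = 24 → 'y'
  'e' (4) + 5 = 9 → 'j'
Result = "jxyfyj"


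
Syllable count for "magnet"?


Word: "magnet"
Syllable breakdown: mag · net
Counting: 2 parts
= 2 syllables


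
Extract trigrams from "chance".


Word: "chance" (length 6)
Number of trigrams = 6 - 3 + 1 = 4
  Position 0: "cha"
  Position 1: "han"
  Position 2: "anc"
  Position 3: "nce"
Trigrams = "cha", "han", "anc", "nce"


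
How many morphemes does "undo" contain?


Word: "undo"
Morphemes: un- / do
Each morpheme carries meaning
= 2 morphemes


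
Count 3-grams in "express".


Word: "express" (length 7)
Number of 3-grams = length - 3 + 1 = 7 - 3 + 1
= 5


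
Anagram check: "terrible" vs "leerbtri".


Word 1: "terrible" → sorted: beeilrrt
Word 2: "leerbtri" → sorted: beeilrrt
Same letters? beeilrrt == beeilrrt
Anagram = Yes


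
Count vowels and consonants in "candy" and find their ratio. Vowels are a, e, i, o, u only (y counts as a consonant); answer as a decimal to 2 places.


Word: "candy"
Vowels (a,e,i,o,u): 1
Consonants: 4
Ratio = 1/4
= 0.25


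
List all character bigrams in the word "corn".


Word: "corn" (length 4)
Number of bigrams = 4 - 2 + 1 = 3
  Position 0: "co"
  Position 1: "or"
  Position 2: "rn"
Bigrams = "co", "or", "rn"


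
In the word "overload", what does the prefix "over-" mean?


Prefix: over-
Example: overload (over- + load)
Meaning = excessive


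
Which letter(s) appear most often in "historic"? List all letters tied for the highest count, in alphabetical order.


Word: "historic"
Letter counts:
  'c': 1
  'h': 1
  'i': 2
  'o': 1
  'r': 1
  's': 1
  't': 1
Maximum count = 2
Most frequent = 'i' (2 times each)


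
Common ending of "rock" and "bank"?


Word 1: "rock"
Word 2: "bank"
Comparing from end:
  Pos -1: 'k' == 'k'
  Pos -2: 'c' != 'n' (stop)
LCS = "k" (length 1)


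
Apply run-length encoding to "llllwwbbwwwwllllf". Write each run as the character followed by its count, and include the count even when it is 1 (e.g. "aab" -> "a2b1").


String: "llllwwbbwwwwllllf"
Scanning for consecutive runs:
  'l' x 4
  'w' x 2
  'b' x 2
  'w' x 4
  'l' x 4
  'f' x 1
RLE = "l4w2b2w4l4f1"


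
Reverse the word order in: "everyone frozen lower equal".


Original: "everyone frozen lower equal"
Words (1..n): everyone | frozen | lower | equal
Reversed (n..1): equal | lower | frozen | everyone
Result = "equal lower frozen everyone"


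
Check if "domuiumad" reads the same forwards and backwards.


Word: "domuiumad"
Reversed: "damuiumod"
Forward == Backward? domuiumad != damuiumod
Palindrome = No


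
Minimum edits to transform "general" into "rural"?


Word 1: "general" (length 7)
Word 2: "rural" (length 5)
One optimal edit sequence (insert/delete/substitute each cost 1):
  1. delete 'g'  (+1)
  2. delete 'e'  (+1)
  3. substitute 'n' -> 'r'  (+1)
  4. substitute 'e' -> 'u'  (+1)
  5. keep 'r'
  6. keep 'a'
  7. keep 'l'
Total edit operations: 4
Edit distance = 4


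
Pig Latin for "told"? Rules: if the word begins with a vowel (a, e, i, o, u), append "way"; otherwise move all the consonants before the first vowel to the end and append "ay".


Word: "told"
Starts with consonant(s) → move to end, add 'ay'
Consonant cluster: "t"
Pig Latin = "oldtay"


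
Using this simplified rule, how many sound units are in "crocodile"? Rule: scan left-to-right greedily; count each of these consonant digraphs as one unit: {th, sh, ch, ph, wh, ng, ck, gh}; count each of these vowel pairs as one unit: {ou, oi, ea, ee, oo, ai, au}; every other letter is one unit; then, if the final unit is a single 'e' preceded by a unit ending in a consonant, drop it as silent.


Word: "crocodile" (9 letters)
Left-to-right scan:
  (1) 'c' (letter)
  (2) 'r' (letter)
  (3) 'o' (letter)
  (4) 'c' (letter)
  (5) 'o' (letter)
  (6) 'd' (letter)
  (7) 'i' (letter)
  (8) 'l' (letter)
  (9) 'e' (letter)
Units from scan: 9
Final unit is 'e' after a consonant -> drop as silent (-1)
Sound units = 8 units


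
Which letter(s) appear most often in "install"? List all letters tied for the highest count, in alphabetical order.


Word: "install"
Letter counts:
  'a': 1
  'i': 1
  'l': 2
  'n': 1
  's': 1
  't': 1
Maximum count = 2
Most frequent = 'l' (2 times each)


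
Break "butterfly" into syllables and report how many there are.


Word: "butterfly"
Syllable breakdown: but | ter | fly
Counting: 3 parts
= 3 syllables


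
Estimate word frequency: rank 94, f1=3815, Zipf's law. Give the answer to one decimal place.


Zipf's law: f(r) = f(1) / r
f(1) = 3815
f(94) = 3815 / 94
= 40.6 occurrences


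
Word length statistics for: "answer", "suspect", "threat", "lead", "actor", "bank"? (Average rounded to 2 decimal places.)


Lengths: "answer"=6, "suspect"=7, "threat"=6, "lead"=4, "actor"=5, "bank"=4
Sum = 32, Count = 6
Average = 32/6 = 5.33
= avg=5.33, min=4, max=7


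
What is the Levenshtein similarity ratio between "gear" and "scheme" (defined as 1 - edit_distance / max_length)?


Word 1: "gear" (length 4)
Word 2: "scheme" (length 6)
One optimal edit sequence:
  1. insert 's'  (+1)
  2. insert 'c'  (+1)
  3. substitute 'g' -> 'h'  (+1)
  4. keep 'e'
  5. substitute 'a' -> 'm'  (+1)
  6. substitute 'r' -> 'e'  (+1)
Edit distance = 5
Max length = max(4, 6) = 6
Similarity = 1 - 5/6
= 0.1667


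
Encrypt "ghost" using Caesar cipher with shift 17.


Word: "ghost"
Shift: 17
Each letter → (letter + shift) mod 26:
  'g' (6) + 17 = 23 → 'x'
  'h' (7) + 17 = 24 → 'y'
  'o' (14) + 17 = 5 → 'f'
  's' (18) + 17 = 9 → 'j'
  't' (19) + 17 = 10 → 'k'
Result = "xyfjk"


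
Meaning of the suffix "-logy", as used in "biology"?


Suffix: -logy
As in: biology -> bio- + -logy
Meaning = study of


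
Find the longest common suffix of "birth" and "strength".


Word 1: "birth"
Word 2: "strength"
Comparing from end:
  Pos -1: 'h' == 'h'
  Pos -2: 't' == 't'
  Pos -3: 'r' != 'g' (stop)
LCS = "th" (length 2)


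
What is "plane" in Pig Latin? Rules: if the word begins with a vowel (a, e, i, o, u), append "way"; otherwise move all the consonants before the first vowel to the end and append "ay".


Word: "plane"
Starts with consonant(s) → move to end, add 'ay'
Consonant cluster: "pl"
Pig Latin = "aneplay"


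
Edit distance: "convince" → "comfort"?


Word 1: "convince" (length 8)
Word 2: "comfort" (length 7)
One optimal edit sequence (insert/delete/substitute each cost 1):
  1. keep 'c'
  2. keep 'o'
  3. delete 'n'  (+1)
  4. substitute 'v' -> 'm'  (+1)
  5. substitute 'i' -> 'f'  (+1)
  6. substitute 'n' -> 'o'  (+1)
  7. substitute 'c' -> 'r'  (+1)
  8. substitute 'e' -> 't'  (+1)
Total edit operations: 6
Edit distance = 6


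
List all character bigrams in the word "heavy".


Word: "heavy" (length 5)
Number of bigrams = 5 - 2 + 1 = 4
  Position 0: "he"
  Position 1: "ea"
  Position 2: "av"
  Position 3: "vy"
Bigrams = "he", "ea", "av", "vy"


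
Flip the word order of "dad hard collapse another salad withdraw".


Original: "dad hard collapse another salad withdraw"
Words (1..n): dad | hard | collapse | another | salad | withdraw
Reversed (n..1): withdraw | salad | another | collapse | hard | dad
Result = "withdraw salad another collapse hard dad"


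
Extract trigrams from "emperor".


Word: "emperor" (length 7)
Number of trigrams = 7 - 3 + 1 = 5
  Position 0: "emp"
  Position 1: "mpe"
  Position 2: "per"
  Position 3: "ero"
  Position 4: "ror"
Trigrams = "emp", "mpe", "per", "ero", "ror"


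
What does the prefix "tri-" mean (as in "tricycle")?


Prefix: tri-
As in: tricycle -> tri- + cycle
Meaning = three


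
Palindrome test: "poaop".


Word: "poaop"
Reversed: "poaop"
Forward == Backward? poaop == poaop
Palindrome = Yes


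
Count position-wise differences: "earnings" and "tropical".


Comparing character by character (same length = 8):
  Pos 0: 'e' vs 't' !=
  Pos 1: 'a' vs 'r' !=
  Pos 2: 'r' vs 'o' !=
  Pos 3: 'n' vs 'p' !=
  Pos 4: 'i' vs 'i' =
  Pos 5: 'n' vs 'c' !=
  Pos 6: 'g' vs 'a' !=
  Pos 7: 's' vs 'l' !=
Hamming distance = 7
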